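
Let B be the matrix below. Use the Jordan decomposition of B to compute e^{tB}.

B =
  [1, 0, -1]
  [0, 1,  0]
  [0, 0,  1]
e^{tB} =
  [exp(t), 0, -t*exp(t)]
  [0, exp(t), 0]
  [0, 0, exp(t)]

Strategy: write B = P · J · P⁻¹ where J is a Jordan canonical form, so e^{tB} = P · e^{tJ} · P⁻¹, and e^{tJ} can be computed block-by-block.

B has Jordan form
J =
  [1, 1, 0]
  [0, 1, 0]
  [0, 0, 1]
(up to reordering of blocks).

Per-block formulas:
  For a 2×2 Jordan block J_2(1): exp(t · J_2(1)) = e^(1t)·(I + t·N), where N is the 2×2 nilpotent shift.
  For a 1×1 block at λ = 1: exp(t · [1]) = [e^(1t)].

After assembling e^{tJ} and conjugating by P, we get:

e^{tB} =
  [exp(t), 0, -t*exp(t)]
  [0, exp(t), 0]
  [0, 0, exp(t)]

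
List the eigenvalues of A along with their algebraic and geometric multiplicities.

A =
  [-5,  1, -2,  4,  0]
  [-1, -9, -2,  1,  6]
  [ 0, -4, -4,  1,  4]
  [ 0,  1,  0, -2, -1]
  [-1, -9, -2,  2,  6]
λ = -4: alg = 3, geom = 2; λ = -1: alg = 2, geom = 1

Step 1 — factor the characteristic polynomial to read off the algebraic multiplicities:
  χ_A(x) = (x + 1)^2*(x + 4)^3

Step 2 — compute geometric multiplicities via the rank-nullity identity g(λ) = n − rank(A − λI):
  rank(A − (-4)·I) = 3, so dim ker(A − (-4)·I) = n − 3 = 2
  rank(A − (-1)·I) = 4, so dim ker(A − (-1)·I) = n − 4 = 1

Summary:
  λ = -4: algebraic multiplicity = 3, geometric multiplicity = 2
  λ = -1: algebraic multiplicity = 2, geometric multiplicity = 1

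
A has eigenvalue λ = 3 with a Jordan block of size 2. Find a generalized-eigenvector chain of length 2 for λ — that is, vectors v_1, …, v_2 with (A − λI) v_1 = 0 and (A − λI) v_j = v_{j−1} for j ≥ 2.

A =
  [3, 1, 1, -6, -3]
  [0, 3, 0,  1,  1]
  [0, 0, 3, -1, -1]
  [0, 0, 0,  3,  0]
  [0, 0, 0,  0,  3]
A Jordan chain for λ = 3 of length 2:
v_1 = (1, 0, 0, 0, 0)ᵀ
v_2 = (0, 1, 0, 0, 0)ᵀ

Let N = A − (3)·I. We want v_2 with N^2 v_2 = 0 but N^1 v_2 ≠ 0; then v_{j-1} := N · v_j for j = 2, …, 2.

Pick v_2 = (0, 1, 0, 0, 0)ᵀ.
Then v_1 = N · v_2 = (1, 0, 0, 0, 0)ᵀ.

Sanity check: (A − (3)·I) v_1 = (0, 0, 0, 0, 0)ᵀ = 0. ✓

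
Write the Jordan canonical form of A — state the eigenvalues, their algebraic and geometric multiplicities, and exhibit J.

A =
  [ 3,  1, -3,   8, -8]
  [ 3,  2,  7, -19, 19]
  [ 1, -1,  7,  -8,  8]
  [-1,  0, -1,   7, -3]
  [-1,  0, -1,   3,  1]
J_3(4) ⊕ J_1(4) ⊕ J_1(4)

The characteristic polynomial is
  det(x·I − A) = x^5 - 20*x^4 + 160*x^3 - 640*x^2 + 1280*x - 1024 = (x - 4)^5

Eigenvalues and multiplicities (the geometric multiplicity of λ is n − rank(A − λI), which equals the number of Jordan blocks for λ):
  λ = 4: algebraic multiplicity = 5, geometric multiplicity = 3

Determining the block sizes for each eigenvalue:
  λ = 4: with am = 5 and gm = 3, the partition is not yet determined (e.g. several partitions of 5 into 3 parts exist). Let N = A − (4)·I. Computing rank(N^1) = 2, rank(N^2) = 1, rank(N^3) = 0; the number of blocks of size ≥ j is rank(N^{j−1}) − rank(N^j), giving [3, 1, 1]. So we have 1 block(s) of size 3, 2 block(s) of size 1 → block sizes [3, 1, 1]

Assembling the blocks gives a Jordan form
J =
  [4, 1, 0, 0, 0]
  [0, 4, 1, 0, 0]
  [0, 0, 4, 0, 0]
  [0, 0, 0, 4, 0]
  [0, 0, 0, 0, 4]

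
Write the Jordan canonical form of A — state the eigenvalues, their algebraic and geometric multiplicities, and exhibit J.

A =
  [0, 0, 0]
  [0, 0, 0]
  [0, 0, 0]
J_1(0) ⊕ J_1(0) ⊕ J_1(0)

The characteristic polynomial is
  det(x·I − A) = x^3

Eigenvalues and multiplicities (the geometric multiplicity of λ is n − rank(A − λI), which equals the number of Jordan blocks for λ):
  λ = 0: algebraic multiplicity = 3, geometric multiplicity = 3

Determining the block sizes for each eigenvalue:
  λ = 0: gm = am = 3, so every block has size 1 → block sizes [1, 1, 1]

Assembling the blocks gives a Jordan form
J =
  [0, 0, 0]
  [0, 0, 0]
  [0, 0, 0]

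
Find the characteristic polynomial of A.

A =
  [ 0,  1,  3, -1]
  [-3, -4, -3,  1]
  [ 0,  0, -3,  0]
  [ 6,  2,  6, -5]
x^4 + 12*x^3 + 54*x^2 + 108*x + 81

Expanding det(x·I − A) (e.g. by cofactor expansion or by noting that A is similar to its Jordan form J, which has the same characteristic polynomial as A) gives
  χ_A(x) = x^4 + 12*x^3 + 54*x^2 + 108*x + 81
which factors as (x + 3)^4. The eigenvalues (with algebraic multiplicities) are λ = -3 with multiplicity 4.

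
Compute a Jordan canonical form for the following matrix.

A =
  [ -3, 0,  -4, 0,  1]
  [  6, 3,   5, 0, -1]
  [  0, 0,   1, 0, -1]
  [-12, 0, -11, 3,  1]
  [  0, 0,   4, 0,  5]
J_1(-3) ⊕ J_3(3) ⊕ J_1(3)

The characteristic polynomial is
  det(x·I − A) = x^5 - 9*x^4 + 18*x^3 + 54*x^2 - 243*x + 243 = (x - 3)^4*(x + 3)

Eigenvalues and multiplicities (the geometric multiplicity of λ is n − rank(A − λI), which equals the number of Jordan blocks for λ):
  λ = -3: algebraic multiplicity = 1, geometric multiplicity = 1
  λ = 3: algebraic multiplicity = 4, geometric multiplicity = 2

Determining the block sizes for each eigenvalue:
  λ = -3: one block (gm = 1), so the single block has size am = 1 → block sizes [1]
  λ = 3: with am = 4 and gm = 2, the partition is not yet determined (e.g. several partitions of 4 into 2 parts exist). Let N = A − (3)·I. Computing rank(N^1) = 3, rank(N^2) = 2, rank(N^3) = 1; the number of blocks of size ≥ j is rank(N^{j−1}) − rank(N^j), giving [2, 1, 1]. So we have 1 block(s) of size 3, 1 block(s) of size 1 → block sizes [3, 1]

Assembling the blocks gives a Jordan form
J =
  [-3, 0, 0, 0, 0]
  [ 0, 3, 1, 0, 0]
  [ 0, 0, 3, 1, 0]
  [ 0, 0, 0, 3, 0]
  [ 0, 0, 0, 0, 3]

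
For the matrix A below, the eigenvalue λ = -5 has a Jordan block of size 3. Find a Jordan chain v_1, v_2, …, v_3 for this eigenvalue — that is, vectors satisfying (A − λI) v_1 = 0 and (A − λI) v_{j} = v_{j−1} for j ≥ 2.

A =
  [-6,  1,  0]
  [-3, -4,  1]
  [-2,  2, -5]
A Jordan chain for λ = -5 of length 3:
v_1 = (-2, -2, -4)ᵀ
v_2 = (-1, -3, -2)ᵀ
v_3 = (1, 0, 0)ᵀ

Let N = A − (-5)·I. We want v_3 with N^3 v_3 = 0 but N^2 v_3 ≠ 0; then v_{j-1} := N · v_j for j = 3, …, 2.

Pick v_3 = (1, 0, 0)ᵀ.
Then v_2 = N · v_3 = (-1, -3, -2)ᵀ.
Then v_1 = N · v_2 = (-2, -2, -4)ᵀ.

Sanity check: (A − (-5)·I) v_1 = (0, 0, 0)ᵀ = 0. ✓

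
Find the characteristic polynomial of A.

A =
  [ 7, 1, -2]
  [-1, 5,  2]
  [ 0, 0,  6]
x^3 - 18*x^2 + 108*x - 216

Expanding det(x·I − A) (e.g. by cofactor expansion or by noting that A is similar to its Jordan form J, which has the same characteristic polynomial as A) gives
  χ_A(x) = x^3 - 18*x^2 + 108*x - 216
which factors as (x - 6)^3. The eigenvalues (with algebraic multiplicities) are λ = 6 with multiplicity 3.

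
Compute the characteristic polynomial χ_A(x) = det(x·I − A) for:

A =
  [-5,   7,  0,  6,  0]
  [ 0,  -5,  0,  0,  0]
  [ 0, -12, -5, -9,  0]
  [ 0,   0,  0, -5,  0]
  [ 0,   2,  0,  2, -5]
x^5 + 25*x^4 + 250*x^3 + 1250*x^2 + 3125*x + 3125

Expanding det(x·I − A) (e.g. by cofactor expansion or by noting that A is similar to its Jordan form J, which has the same characteristic polynomial as A) gives
  χ_A(x) = x^5 + 25*x^4 + 250*x^3 + 1250*x^2 + 3125*x + 3125
which factors as (x + 5)^5. The eigenvalues (with algebraic multiplicities) are λ = -5 with multiplicity 5.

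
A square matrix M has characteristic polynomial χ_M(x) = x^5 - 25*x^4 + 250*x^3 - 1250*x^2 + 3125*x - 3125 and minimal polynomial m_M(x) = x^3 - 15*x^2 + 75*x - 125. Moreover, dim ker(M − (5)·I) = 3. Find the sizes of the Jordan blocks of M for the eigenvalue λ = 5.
Block sizes for λ = 5: [3, 1, 1]

Step 1 — from the characteristic polynomial, algebraic multiplicity of λ = 5 is 5. From dim ker(M − (5)·I) = 3, there are exactly 3 Jordan blocks for λ = 5.
Step 2 — from the minimal polynomial, the factor (x − 5)^3 tells us the largest block for λ = 5 has size 3.
Step 3 — with total size 5, 3 blocks, and largest block 3, the block sizes (in nonincreasing order) are [3, 1, 1].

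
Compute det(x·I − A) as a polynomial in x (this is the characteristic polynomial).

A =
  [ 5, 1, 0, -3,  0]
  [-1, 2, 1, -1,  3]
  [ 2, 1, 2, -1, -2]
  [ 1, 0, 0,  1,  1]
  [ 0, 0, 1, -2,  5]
x^5 - 15*x^4 + 90*x^3 - 270*x^2 + 405*x - 243

Expanding det(x·I − A) (e.g. by cofactor expansion or by noting that A is similar to its Jordan form J, which has the same characteristic polynomial as A) gives
  χ_A(x) = x^5 - 15*x^4 + 90*x^3 - 270*x^2 + 405*x - 243
which factors as (x - 3)^5. The eigenvalues (with algebraic multiplicities) are λ = 3 with multiplicity 5.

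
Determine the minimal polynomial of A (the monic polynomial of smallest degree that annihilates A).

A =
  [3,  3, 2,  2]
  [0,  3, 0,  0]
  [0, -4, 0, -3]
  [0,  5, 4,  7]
x^3 - 10*x^2 + 33*x - 36

The characteristic polynomial is χ_A(x) = (x - 4)*(x - 3)^3, so the eigenvalues are known. The minimal polynomial is
  m_A(x) = Π_λ (x − λ)^{k_λ}
where k_λ is the size of the *largest* Jordan block for λ (equivalently, the smallest k with (A − λI)^k v = 0 for every generalised eigenvector v of λ).

  λ = 3: largest Jordan block has size 2, contributing (x − 3)^2
  λ = 4: largest Jordan block has size 1, contributing (x − 4)

So m_A(x) = (x - 4)*(x - 3)^2 = x^3 - 10*x^2 + 33*x - 36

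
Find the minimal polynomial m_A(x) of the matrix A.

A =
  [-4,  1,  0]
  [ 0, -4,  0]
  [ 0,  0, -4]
x^2 + 8*x + 16

The characteristic polynomial is χ_A(x) = (x + 4)^3, so the eigenvalues are known. The minimal polynomial is
  m_A(x) = Π_λ (x − λ)^{k_λ}
where k_λ is the size of the *largest* Jordan block for λ (equivalently, the smallest k with (A − λI)^k v = 0 for every generalised eigenvector v of λ).

  λ = -4: largest Jordan block has size 2, contributing (x + 4)^2

So m_A(x) = (x + 4)^2 = x^2 + 8*x + 16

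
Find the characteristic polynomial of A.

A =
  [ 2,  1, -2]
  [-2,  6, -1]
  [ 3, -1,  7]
x^3 - 15*x^2 + 75*x - 125

Expanding det(x·I − A) (e.g. by cofactor expansion or by noting that A is similar to its Jordan form J, which has the same characteristic polynomial as A) gives
  χ_A(x) = x^3 - 15*x^2 + 75*x - 125
which factors as (x - 5)^3. The eigenvalues (with algebraic multiplicities) are λ = 5 with multiplicity 3.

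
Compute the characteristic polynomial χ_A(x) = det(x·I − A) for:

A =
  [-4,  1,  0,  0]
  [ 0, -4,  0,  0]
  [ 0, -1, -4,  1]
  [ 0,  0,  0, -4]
x^4 + 16*x^3 + 96*x^2 + 256*x + 256

Expanding det(x·I − A) (e.g. by cofactor expansion or by noting that A is similar to its Jordan form J, which has the same characteristic polynomial as A) gives
  χ_A(x) = x^4 + 16*x^3 + 96*x^2 + 256*x + 256
which factors as (x + 4)^4. The eigenvalues (with algebraic multiplicities) are λ = -4 with multiplicity 4.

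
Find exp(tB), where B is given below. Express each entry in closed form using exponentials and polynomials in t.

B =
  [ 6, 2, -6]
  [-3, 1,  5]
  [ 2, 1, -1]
e^{tB} =
  [-t^2*exp(2*t) + 4*t*exp(2*t) + exp(2*t), 2*t*exp(2*t), 2*t^2*exp(2*t) - 6*t*exp(2*t)]
  [t^2*exp(2*t)/2 - 3*t*exp(2*t), -t*exp(2*t) + exp(2*t), -t^2*exp(2*t) + 5*t*exp(2*t)]
  [-t^2*exp(2*t)/2 + 2*t*exp(2*t), t*exp(2*t), t^2*exp(2*t) - 3*t*exp(2*t) + exp(2*t)]

Strategy: write B = P · J · P⁻¹ where J is a Jordan canonical form, so e^{tB} = P · e^{tJ} · P⁻¹, and e^{tJ} can be computed block-by-block.

B has Jordan form
J =
  [2, 1, 0]
  [0, 2, 1]
  [0, 0, 2]
(up to reordering of blocks).

Per-block formulas:
  For a 3×3 Jordan block J_3(2): exp(t · J_3(2)) = e^(2t)·(I + t·N + (t^2/2)·N^2), where N is the 3×3 nilpotent shift.

After assembling e^{tJ} and conjugating by P, we get:

e^{tB} =
  [-t^2*exp(2*t) + 4*t*exp(2*t) + exp(2*t), 2*t*exp(2*t), 2*t^2*exp(2*t) - 6*t*exp(2*t)]
  [t^2*exp(2*t)/2 - 3*t*exp(2*t), -t*exp(2*t) + exp(2*t), -t^2*exp(2*t) + 5*t*exp(2*t)]
  [-t^2*exp(2*t)/2 + 2*t*exp(2*t), t*exp(2*t), t^2*exp(2*t) - 3*t*exp(2*t) + exp(2*t)]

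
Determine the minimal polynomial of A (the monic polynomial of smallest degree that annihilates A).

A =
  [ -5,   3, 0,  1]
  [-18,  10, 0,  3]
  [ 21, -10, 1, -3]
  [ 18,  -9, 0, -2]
x^2 - 2*x + 1

The characteristic polynomial is χ_A(x) = (x - 1)^4, so the eigenvalues are known. The minimal polynomial is
  m_A(x) = Π_λ (x − λ)^{k_λ}
where k_λ is the size of the *largest* Jordan block for λ (equivalently, the smallest k with (A − λI)^k v = 0 for every generalised eigenvector v of λ).

  λ = 1: largest Jordan block has size 2, contributing (x − 1)^2

So m_A(x) = (x - 1)^2 = x^2 - 2*x + 1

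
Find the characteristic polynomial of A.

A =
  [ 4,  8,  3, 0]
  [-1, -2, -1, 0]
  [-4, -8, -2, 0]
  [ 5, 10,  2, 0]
x^4

Expanding det(x·I − A) (e.g. by cofactor expansion or by noting that A is similar to its Jordan form J, which has the same characteristic polynomial as A) gives
  χ_A(x) = x^4
which factors as x^4. The eigenvalues (with algebraic multiplicities) are λ = 0 with multiplicity 4.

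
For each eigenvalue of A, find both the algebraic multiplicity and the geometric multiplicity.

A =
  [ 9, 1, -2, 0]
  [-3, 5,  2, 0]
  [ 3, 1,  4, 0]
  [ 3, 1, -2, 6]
λ = 6: alg = 4, geom = 3

Step 1 — factor the characteristic polynomial to read off the algebraic multiplicities:
  χ_A(x) = (x - 6)^4

Step 2 — compute geometric multiplicities via the rank-nullity identity g(λ) = n − rank(A − λI):
  rank(A − (6)·I) = 1, so dim ker(A − (6)·I) = n − 1 = 3

Summary:
  λ = 6: algebraic multiplicity = 4, geometric multiplicity = 3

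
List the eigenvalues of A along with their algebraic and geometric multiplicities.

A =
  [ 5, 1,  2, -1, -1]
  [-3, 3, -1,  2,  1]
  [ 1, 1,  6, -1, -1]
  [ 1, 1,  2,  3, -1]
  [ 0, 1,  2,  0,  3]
λ = 4: alg = 5, geom = 2

Step 1 — factor the characteristic polynomial to read off the algebraic multiplicities:
  χ_A(x) = (x - 4)^5

Step 2 — compute geometric multiplicities via the rank-nullity identity g(λ) = n − rank(A − λI):
  rank(A − (4)·I) = 3, so dim ker(A − (4)·I) = n − 3 = 2

Summary:
  λ = 4: algebraic multiplicity = 5, geometric multiplicity = 2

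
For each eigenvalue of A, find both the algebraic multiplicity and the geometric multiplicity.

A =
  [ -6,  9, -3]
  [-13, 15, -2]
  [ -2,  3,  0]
λ = 3: alg = 3, geom = 1

Step 1 — factor the characteristic polynomial to read off the algebraic multiplicities:
  χ_A(x) = (x - 3)^3

Step 2 — compute geometric multiplicities via the rank-nullity identity g(λ) = n − rank(A − λI):
  rank(A − (3)·I) = 2, so dim ker(A − (3)·I) = n − 2 = 1

Summary:
  λ = 3: algebraic multiplicity = 3, geometric multiplicity = 1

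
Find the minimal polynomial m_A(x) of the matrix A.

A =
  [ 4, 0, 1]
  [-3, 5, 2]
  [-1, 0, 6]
x^3 - 15*x^2 + 75*x - 125

The characteristic polynomial is χ_A(x) = (x - 5)^3, so the eigenvalues are known. The minimal polynomial is
  m_A(x) = Π_λ (x − λ)^{k_λ}
where k_λ is the size of the *largest* Jordan block for λ (equivalently, the smallest k with (A − λI)^k v = 0 for every generalised eigenvector v of λ).

  λ = 5: largest Jordan block has size 3, contributing (x − 5)^3

So m_A(x) = (x - 5)^3 = x^3 - 15*x^2 + 75*x - 125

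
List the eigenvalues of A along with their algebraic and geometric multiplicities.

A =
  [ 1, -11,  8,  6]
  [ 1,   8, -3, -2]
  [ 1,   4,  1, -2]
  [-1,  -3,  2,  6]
λ = 4: alg = 4, geom = 2

Step 1 — factor the characteristic polynomial to read off the algebraic multiplicities:
  χ_A(x) = (x - 4)^4

Step 2 — compute geometric multiplicities via the rank-nullity identity g(λ) = n − rank(A − λI):
  rank(A − (4)·I) = 2, so dim ker(A − (4)·I) = n − 2 = 2

Summary:
  λ = 4: algebraic multiplicity = 4, geometric multiplicity = 2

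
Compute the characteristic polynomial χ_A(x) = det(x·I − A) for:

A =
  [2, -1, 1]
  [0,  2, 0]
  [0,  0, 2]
x^3 - 6*x^2 + 12*x - 8

Expanding det(x·I − A) (e.g. by cofactor expansion or by noting that A is similar to its Jordan form J, which has the same characteristic polynomial as A) gives
  χ_A(x) = x^3 - 6*x^2 + 12*x - 8
which factors as (x - 2)^3. The eigenvalues (with algebraic multiplicities) are λ = 2 with multiplicity 3.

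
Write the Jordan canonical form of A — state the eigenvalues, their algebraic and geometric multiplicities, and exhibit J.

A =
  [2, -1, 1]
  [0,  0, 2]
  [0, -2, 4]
J_2(2) ⊕ J_1(2)

The characteristic polynomial is
  det(x·I − A) = x^3 - 6*x^2 + 12*x - 8 = (x - 2)^3

Eigenvalues and multiplicities (the geometric multiplicity of λ is n − rank(A − λI), which equals the number of Jordan blocks for λ):
  λ = 2: algebraic multiplicity = 3, geometric multiplicity = 2

Determining the block sizes for each eigenvalue:
  λ = 2: 2 blocks summing to 3 forces exactly one block of size 2 and the rest size 1 → block sizes [2, 1]

Assembling the blocks gives a Jordan form
J =
  [2, 1, 0]
  [0, 2, 0]
  [0, 0, 2]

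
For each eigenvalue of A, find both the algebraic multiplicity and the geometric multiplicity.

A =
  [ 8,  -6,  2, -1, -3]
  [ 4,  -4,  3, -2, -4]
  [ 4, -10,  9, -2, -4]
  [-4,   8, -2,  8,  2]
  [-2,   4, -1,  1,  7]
λ = 5: alg = 2, geom = 1; λ = 6: alg = 3, geom = 3

Step 1 — factor the characteristic polynomial to read off the algebraic multiplicities:
  χ_A(x) = (x - 6)^3*(x - 5)^2

Step 2 — compute geometric multiplicities via the rank-nullity identity g(λ) = n − rank(A − λI):
  rank(A − (5)·I) = 4, so dim ker(A − (5)·I) = n − 4 = 1
  rank(A − (6)·I) = 2, so dim ker(A − (6)·I) = n − 2 = 3

Summary:
  λ = 5: algebraic multiplicity = 2, geometric multiplicity = 1
  λ = 6: algebraic multiplicity = 3, geometric multiplicity = 3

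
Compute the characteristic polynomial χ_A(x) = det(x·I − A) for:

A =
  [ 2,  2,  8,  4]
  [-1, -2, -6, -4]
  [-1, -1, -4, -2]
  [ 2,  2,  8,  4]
x^4

Expanding det(x·I − A) (e.g. by cofactor expansion or by noting that A is similar to its Jordan form J, which has the same characteristic polynomial as A) gives
  χ_A(x) = x^4
which factors as x^4. The eigenvalues (with algebraic multiplicities) are λ = 0 with multiplicity 4.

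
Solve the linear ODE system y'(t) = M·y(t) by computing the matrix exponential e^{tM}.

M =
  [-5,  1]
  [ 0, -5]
e^{tM} =
  [exp(-5*t), t*exp(-5*t)]
  [0, exp(-5*t)]

Strategy: write M = P · J · P⁻¹ where J is a Jordan canonical form, so e^{tM} = P · e^{tJ} · P⁻¹, and e^{tJ} can be computed block-by-block.

M has Jordan form
J =
  [-5,  1]
  [ 0, -5]
(up to reordering of blocks).

Per-block formulas:
  For a 2×2 Jordan block J_2(-5): exp(t · J_2(-5)) = e^(-5t)·(I + t·N), where N is the 2×2 nilpotent shift.

After assembling e^{tJ} and conjugating by P, we get:

e^{tM} =
  [exp(-5*t), t*exp(-5*t)]
  [0, exp(-5*t)]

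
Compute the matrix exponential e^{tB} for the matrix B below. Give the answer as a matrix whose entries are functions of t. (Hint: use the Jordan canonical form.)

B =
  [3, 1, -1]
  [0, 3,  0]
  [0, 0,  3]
e^{tB} =
  [exp(3*t), t*exp(3*t), -t*exp(3*t)]
  [0, exp(3*t), 0]
  [0, 0, exp(3*t)]

Strategy: write B = P · J · P⁻¹ where J is a Jordan canonical form, so e^{tB} = P · e^{tJ} · P⁻¹, and e^{tJ} can be computed block-by-block.

B has Jordan form
J =
  [3, 1, 0]
  [0, 3, 0]
  [0, 0, 3]
(up to reordering of blocks).

Per-block formulas:
  For a 2×2 Jordan block J_2(3): exp(t · J_2(3)) = e^(3t)·(I + t·N), where N is the 2×2 nilpotent shift.
  For a 1×1 block at λ = 3: exp(t · [3]) = [e^(3t)].

After assembling e^{tJ} and conjugating by P, we get:

e^{tB} =
  [exp(3*t), t*exp(3*t), -t*exp(3*t)]
  [0, exp(3*t), 0]
  [0, 0, exp(3*t)]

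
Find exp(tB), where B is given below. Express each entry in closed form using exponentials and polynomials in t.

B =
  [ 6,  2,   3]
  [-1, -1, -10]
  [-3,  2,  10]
e^{tB} =
  [-5*t^2*exp(5*t) + t*exp(5*t) + exp(5*t), -2*t^2*exp(5*t) + 2*t*exp(5*t), -t^2*exp(5*t) + 3*t*exp(5*t)]
  [35*t^2*exp(5*t)/2 - t*exp(5*t), 7*t^2*exp(5*t) - 6*t*exp(5*t) + exp(5*t), 7*t^2*exp(5*t)/2 - 10*t*exp(5*t)]
  [-10*t^2*exp(5*t) - 3*t*exp(5*t), -4*t^2*exp(5*t) + 2*t*exp(5*t), -2*t^2*exp(5*t) + 5*t*exp(5*t) + exp(5*t)]

Strategy: write B = P · J · P⁻¹ where J is a Jordan canonical form, so e^{tB} = P · e^{tJ} · P⁻¹, and e^{tJ} can be computed block-by-block.

B has Jordan form
J =
  [5, 1, 0]
  [0, 5, 1]
  [0, 0, 5]
(up to reordering of blocks).

Per-block formulas:
  For a 3×3 Jordan block J_3(5): exp(t · J_3(5)) = e^(5t)·(I + t·N + (t^2/2)·N^2), where N is the 3×3 nilpotent shift.

After assembling e^{tJ} and conjugating by P, we get:

e^{tB} =
  [-5*t^2*exp(5*t) + t*exp(5*t) + exp(5*t), -2*t^2*exp(5*t) + 2*t*exp(5*t), -t^2*exp(5*t) + 3*t*exp(5*t)]
  [35*t^2*exp(5*t)/2 - t*exp(5*t), 7*t^2*exp(5*t) - 6*t*exp(5*t) + exp(5*t), 7*t^2*exp(5*t)/2 - 10*t*exp(5*t)]
  [-10*t^2*exp(5*t) - 3*t*exp(5*t), -4*t^2*exp(5*t) + 2*t*exp(5*t), -2*t^2*exp(5*t) + 5*t*exp(5*t) + exp(5*t)]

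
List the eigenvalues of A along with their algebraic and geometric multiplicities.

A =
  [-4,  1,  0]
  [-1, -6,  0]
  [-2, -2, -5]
λ = -5: alg = 3, geom = 2

Step 1 — factor the characteristic polynomial to read off the algebraic multiplicities:
  χ_A(x) = (x + 5)^3

Step 2 — compute geometric multiplicities via the rank-nullity identity g(λ) = n − rank(A − λI):
  rank(A − (-5)·I) = 1, so dim ker(A − (-5)·I) = n − 1 = 2

Summary:
  λ = -5: algebraic multiplicity = 3, geometric multiplicity = 2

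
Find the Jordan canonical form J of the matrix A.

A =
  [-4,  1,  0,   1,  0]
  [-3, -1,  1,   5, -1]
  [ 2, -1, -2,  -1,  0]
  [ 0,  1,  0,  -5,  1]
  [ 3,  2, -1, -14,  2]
J_3(-2) ⊕ J_2(-2)

The characteristic polynomial is
  det(x·I − A) = x^5 + 10*x^4 + 40*x^3 + 80*x^2 + 80*x + 32 = (x + 2)^5

Eigenvalues and multiplicities (the geometric multiplicity of λ is n − rank(A − λI), which equals the number of Jordan blocks for λ):
  λ = -2: algebraic multiplicity = 5, geometric multiplicity = 2

Determining the block sizes for each eigenvalue:
  λ = -2: with am = 5 and gm = 2, the partition is not yet determined (e.g. several partitions of 5 into 2 parts exist). Let N = A − (-2)·I. Computing rank(N^1) = 3, rank(N^2) = 1, rank(N^3) = 0; the number of blocks of size ≥ j is rank(N^{j−1}) − rank(N^j), giving [2, 2, 1]. So we have 1 block(s) of size 3, 1 block(s) of size 2 → block sizes [3, 2]

Assembling the blocks gives a Jordan form
J =
  [-2,  1,  0,  0,  0]
  [ 0, -2,  1,  0,  0]
  [ 0,  0, -2,  0,  0]
  [ 0,  0,  0, -2,  1]
  [ 0,  0,  0,  0, -2]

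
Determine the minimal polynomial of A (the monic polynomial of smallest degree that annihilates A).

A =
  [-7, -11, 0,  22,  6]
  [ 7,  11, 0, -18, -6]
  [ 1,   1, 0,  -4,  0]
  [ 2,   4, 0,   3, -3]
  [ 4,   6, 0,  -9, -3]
x^4 - 4*x^3 + 4*x^2

The characteristic polynomial is χ_A(x) = x^3*(x - 2)^2, so the eigenvalues are known. The minimal polynomial is
  m_A(x) = Π_λ (x − λ)^{k_λ}
where k_λ is the size of the *largest* Jordan block for λ (equivalently, the smallest k with (A − λI)^k v = 0 for every generalised eigenvector v of λ).

  λ = 0: largest Jordan block has size 2, contributing (x − 0)^2
  λ = 2: largest Jordan block has size 2, contributing (x − 2)^2

So m_A(x) = x^2*(x - 2)^2 = x^4 - 4*x^3 + 4*x^2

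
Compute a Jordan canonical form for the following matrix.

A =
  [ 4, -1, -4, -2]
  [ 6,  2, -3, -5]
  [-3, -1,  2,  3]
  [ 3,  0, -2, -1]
J_3(1) ⊕ J_1(4)

The characteristic polynomial is
  det(x·I − A) = x^4 - 7*x^3 + 15*x^2 - 13*x + 4 = (x - 4)*(x - 1)^3

Eigenvalues and multiplicities (the geometric multiplicity of λ is n − rank(A − λI), which equals the number of Jordan blocks for λ):
  λ = 1: algebraic multiplicity = 3, geometric multiplicity = 1
  λ = 4: algebraic multiplicity = 1, geometric multiplicity = 1

Determining the block sizes for each eigenvalue:
  λ = 1: one block (gm = 1), so the single block has size am = 3 → block sizes [3]
  λ = 4: one block (gm = 1), so the single block has size am = 1 → block sizes [1]

Assembling the blocks gives a Jordan form
J =
  [1, 1, 0, 0]
  [0, 1, 1, 0]
  [0, 0, 1, 0]
  [0, 0, 0, 4]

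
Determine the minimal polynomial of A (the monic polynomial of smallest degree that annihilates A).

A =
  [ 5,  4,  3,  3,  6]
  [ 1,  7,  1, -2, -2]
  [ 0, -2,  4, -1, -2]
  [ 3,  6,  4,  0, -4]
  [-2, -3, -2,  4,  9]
x^3 - 15*x^2 + 75*x - 125

The characteristic polynomial is χ_A(x) = (x - 5)^5, so the eigenvalues are known. The minimal polynomial is
  m_A(x) = Π_λ (x − λ)^{k_λ}
where k_λ is the size of the *largest* Jordan block for λ (equivalently, the smallest k with (A − λI)^k v = 0 for every generalised eigenvector v of λ).

  λ = 5: largest Jordan block has size 3, contributing (x − 5)^3

So m_A(x) = (x - 5)^3 = x^3 - 15*x^2 + 75*x - 125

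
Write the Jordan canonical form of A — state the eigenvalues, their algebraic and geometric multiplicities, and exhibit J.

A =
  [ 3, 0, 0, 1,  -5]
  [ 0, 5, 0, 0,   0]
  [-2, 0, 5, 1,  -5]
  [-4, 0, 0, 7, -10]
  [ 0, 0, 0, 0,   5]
J_2(5) ⊕ J_1(5) ⊕ J_1(5) ⊕ J_1(5)

The characteristic polynomial is
  det(x·I − A) = x^5 - 25*x^4 + 250*x^3 - 1250*x^2 + 3125*x - 3125 = (x - 5)^5

Eigenvalues and multiplicities (the geometric multiplicity of λ is n − rank(A − λI), which equals the number of Jordan blocks for λ):
  λ = 5: algebraic multiplicity = 5, geometric multiplicity = 4

Determining the block sizes for each eigenvalue:
  λ = 5: 4 blocks summing to 5 forces exactly one block of size 2 and the rest size 1 → block sizes [2, 1, 1, 1]

Assembling the blocks gives a Jordan form
J =
  [5, 1, 0, 0, 0]
  [0, 5, 0, 0, 0]
  [0, 0, 5, 0, 0]
  [0, 0, 0, 5, 0]
  [0, 0, 0, 0, 5]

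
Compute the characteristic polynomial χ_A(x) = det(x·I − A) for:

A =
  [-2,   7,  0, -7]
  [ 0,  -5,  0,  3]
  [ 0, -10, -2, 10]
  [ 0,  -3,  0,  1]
x^4 + 8*x^3 + 24*x^2 + 32*x + 16

Expanding det(x·I − A) (e.g. by cofactor expansion or by noting that A is similar to its Jordan form J, which has the same characteristic polynomial as A) gives
  χ_A(x) = x^4 + 8*x^3 + 24*x^2 + 32*x + 16
which factors as (x + 2)^4. The eigenvalues (with algebraic multiplicities) are λ = -2 with multiplicity 4.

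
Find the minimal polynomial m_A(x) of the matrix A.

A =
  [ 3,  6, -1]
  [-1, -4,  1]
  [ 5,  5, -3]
x^3 + 4*x^2 - 3*x - 18

The characteristic polynomial is χ_A(x) = (x - 2)*(x + 3)^2, so the eigenvalues are known. The minimal polynomial is
  m_A(x) = Π_λ (x − λ)^{k_λ}
where k_λ is the size of the *largest* Jordan block for λ (equivalently, the smallest k with (A − λI)^k v = 0 for every generalised eigenvector v of λ).

  λ = -3: largest Jordan block has size 2, contributing (x + 3)^2
  λ = 2: largest Jordan block has size 1, contributing (x − 2)

So m_A(x) = (x - 2)*(x + 3)^2 = x^3 + 4*x^2 - 3*x - 18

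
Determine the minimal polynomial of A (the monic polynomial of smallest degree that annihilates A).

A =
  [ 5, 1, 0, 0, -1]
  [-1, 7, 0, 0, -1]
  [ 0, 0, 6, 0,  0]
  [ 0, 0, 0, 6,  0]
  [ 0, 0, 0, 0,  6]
x^2 - 12*x + 36

The characteristic polynomial is χ_A(x) = (x - 6)^5, so the eigenvalues are known. The minimal polynomial is
  m_A(x) = Π_λ (x − λ)^{k_λ}
where k_λ is the size of the *largest* Jordan block for λ (equivalently, the smallest k with (A − λI)^k v = 0 for every generalised eigenvector v of λ).

  λ = 6: largest Jordan block has size 2, contributing (x − 6)^2

So m_A(x) = (x - 6)^2 = x^2 - 12*x + 36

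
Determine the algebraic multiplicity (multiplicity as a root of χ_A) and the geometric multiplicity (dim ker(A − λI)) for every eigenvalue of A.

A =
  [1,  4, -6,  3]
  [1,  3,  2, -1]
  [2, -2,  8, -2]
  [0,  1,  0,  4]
λ = 4: alg = 4, geom = 2

Step 1 — factor the characteristic polynomial to read off the algebraic multiplicities:
  χ_A(x) = (x - 4)^4

Step 2 — compute geometric multiplicities via the rank-nullity identity g(λ) = n − rank(A − λI):
  rank(A − (4)·I) = 2, so dim ker(A − (4)·I) = n − 2 = 2

Summary:
  λ = 4: algebraic multiplicity = 4, geometric multiplicity = 2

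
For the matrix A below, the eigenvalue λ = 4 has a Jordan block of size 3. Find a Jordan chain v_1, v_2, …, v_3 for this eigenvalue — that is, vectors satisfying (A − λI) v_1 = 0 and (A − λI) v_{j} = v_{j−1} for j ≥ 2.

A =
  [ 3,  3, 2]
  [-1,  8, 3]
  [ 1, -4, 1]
A Jordan chain for λ = 4 of length 3:
v_1 = (1, 1, -1)ᵀ
v_2 = (3, 4, -4)ᵀ
v_3 = (0, 1, 0)ᵀ

Let N = A − (4)·I. We want v_3 with N^3 v_3 = 0 but N^2 v_3 ≠ 0; then v_{j-1} := N · v_j for j = 3, …, 2.

Pick v_3 = (0, 1, 0)ᵀ.
Then v_2 = N · v_3 = (3, 4, -4)ᵀ.
Then v_1 = N · v_2 = (1, 1, -1)ᵀ.

Sanity check: (A − (4)·I) v_1 = (0, 0, 0)ᵀ = 0. ✓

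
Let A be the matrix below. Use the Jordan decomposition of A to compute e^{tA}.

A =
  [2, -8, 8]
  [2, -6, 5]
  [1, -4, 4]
e^{tA} =
  [-2*t^2 + 2*t + 1, -8*t, 4*t^2 + 8*t]
  [-3*t^2/2 + 2*t, 1 - 6*t, 3*t^2 + 5*t]
  [-t^2 + t, -4*t, 2*t^2 + 4*t + 1]

Strategy: write A = P · J · P⁻¹ where J is a Jordan canonical form, so e^{tA} = P · e^{tJ} · P⁻¹, and e^{tJ} can be computed block-by-block.

A has Jordan form
J =
  [0, 1, 0]
  [0, 0, 1]
  [0, 0, 0]
(up to reordering of blocks).

Per-block formulas:
  For a 3×3 Jordan block J_3(0): exp(t · J_3(0)) = e^(0t)·(I + t·N + (t^2/2)·N^2), where N is the 3×3 nilpotent shift.

After assembling e^{tJ} and conjugating by P, we get:

e^{tA} =
  [-2*t^2 + 2*t + 1, -8*t, 4*t^2 + 8*t]
  [-3*t^2/2 + 2*t, 1 - 6*t, 3*t^2 + 5*t]
  [-t^2 + t, -4*t, 2*t^2 + 4*t + 1]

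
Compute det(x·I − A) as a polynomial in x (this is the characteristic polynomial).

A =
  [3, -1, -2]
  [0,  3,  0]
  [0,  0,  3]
x^3 - 9*x^2 + 27*x - 27

Expanding det(x·I − A) (e.g. by cofactor expansion or by noting that A is similar to its Jordan form J, which has the same characteristic polynomial as A) gives
  χ_A(x) = x^3 - 9*x^2 + 27*x - 27
which factors as (x - 3)^3. The eigenvalues (with algebraic multiplicities) are λ = 3 with multiplicity 3.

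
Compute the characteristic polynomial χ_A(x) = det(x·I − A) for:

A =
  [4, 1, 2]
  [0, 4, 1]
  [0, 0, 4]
x^3 - 12*x^2 + 48*x - 64

Expanding det(x·I − A) (e.g. by cofactor expansion or by noting that A is similar to its Jordan form J, which has the same characteristic polynomial as A) gives
  χ_A(x) = x^3 - 12*x^2 + 48*x - 64
which factors as (x - 4)^3. The eigenvalues (with algebraic multiplicities) are λ = 4 with multiplicity 3.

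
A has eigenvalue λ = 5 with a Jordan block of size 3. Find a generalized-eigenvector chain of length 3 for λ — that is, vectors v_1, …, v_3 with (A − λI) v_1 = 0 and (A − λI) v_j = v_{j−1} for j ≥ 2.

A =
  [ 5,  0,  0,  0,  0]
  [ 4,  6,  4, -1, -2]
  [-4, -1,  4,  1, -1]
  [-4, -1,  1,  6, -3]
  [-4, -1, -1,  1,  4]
A Jordan chain for λ = 5 of length 3:
v_1 = (0, 1, -1, -1, -1)ᵀ
v_2 = (0, 4, -1, 1, -1)ᵀ
v_3 = (0, 0, 1, 0, 0)ᵀ

Let N = A − (5)·I. We want v_3 with N^3 v_3 = 0 but N^2 v_3 ≠ 0; then v_{j-1} := N · v_j for j = 3, …, 2.

Pick v_3 = (0, 0, 1, 0, 0)ᵀ.
Then v_2 = N · v_3 = (0, 4, -1, 1, -1)ᵀ.
Then v_1 = N · v_2 = (0, 1, -1, -1, -1)ᵀ.

Sanity check: (A − (5)·I) v_1 = (0, 0, 0, 0, 0)ᵀ = 0. ✓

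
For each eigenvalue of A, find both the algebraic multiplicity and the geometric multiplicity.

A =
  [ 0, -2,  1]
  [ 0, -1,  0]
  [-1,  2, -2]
λ = -1: alg = 3, geom = 2

Step 1 — factor the characteristic polynomial to read off the algebraic multiplicities:
  χ_A(x) = (x + 1)^3

Step 2 — compute geometric multiplicities via the rank-nullity identity g(λ) = n − rank(A − λI):
  rank(A − (-1)·I) = 1, so dim ker(A − (-1)·I) = n − 1 = 2

Summary:
  λ = -1: algebraic multiplicity = 3, geometric multiplicity = 2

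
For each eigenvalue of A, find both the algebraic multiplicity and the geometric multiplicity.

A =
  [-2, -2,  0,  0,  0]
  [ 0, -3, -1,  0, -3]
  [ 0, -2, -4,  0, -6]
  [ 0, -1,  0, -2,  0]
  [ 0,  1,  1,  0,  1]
λ = -2: alg = 5, geom = 3

Step 1 — factor the characteristic polynomial to read off the algebraic multiplicities:
  χ_A(x) = (x + 2)^5

Step 2 — compute geometric multiplicities via the rank-nullity identity g(λ) = n − rank(A − λI):
  rank(A − (-2)·I) = 2, so dim ker(A − (-2)·I) = n − 2 = 3

Summary:
  λ = -2: algebraic multiplicity = 5, geometric multiplicity = 3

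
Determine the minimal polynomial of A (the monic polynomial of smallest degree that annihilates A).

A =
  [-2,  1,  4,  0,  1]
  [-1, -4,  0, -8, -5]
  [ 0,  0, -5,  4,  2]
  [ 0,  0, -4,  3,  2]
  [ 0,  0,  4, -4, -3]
x^3 + 7*x^2 + 15*x + 9

The characteristic polynomial is χ_A(x) = (x + 1)^2*(x + 3)^3, so the eigenvalues are known. The minimal polynomial is
  m_A(x) = Π_λ (x − λ)^{k_λ}
where k_λ is the size of the *largest* Jordan block for λ (equivalently, the smallest k with (A − λI)^k v = 0 for every generalised eigenvector v of λ).

  λ = -3: largest Jordan block has size 2, contributing (x + 3)^2
  λ = -1: largest Jordan block has size 1, contributing (x + 1)

So m_A(x) = (x + 1)*(x + 3)^2 = x^3 + 7*x^2 + 15*x + 9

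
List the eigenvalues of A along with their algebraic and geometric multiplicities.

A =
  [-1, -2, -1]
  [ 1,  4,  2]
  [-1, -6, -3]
λ = 0: alg = 3, geom = 1

Step 1 — factor the characteristic polynomial to read off the algebraic multiplicities:
  χ_A(x) = x^3

Step 2 — compute geometric multiplicities via the rank-nullity identity g(λ) = n − rank(A − λI):
  rank(A − (0)·I) = 2, so dim ker(A − (0)·I) = n − 2 = 1

Summary:
  λ = 0: algebraic multiplicity = 3, geometric multiplicity = 1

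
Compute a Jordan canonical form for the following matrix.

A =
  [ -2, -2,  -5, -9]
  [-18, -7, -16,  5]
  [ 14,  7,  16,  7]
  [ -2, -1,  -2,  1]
J_2(2) ⊕ J_2(2)

The characteristic polynomial is
  det(x·I − A) = x^4 - 8*x^3 + 24*x^2 - 32*x + 16 = (x - 2)^4

Eigenvalues and multiplicities (the geometric multiplicity of λ is n − rank(A − λI), which equals the number of Jordan blocks for λ):
  λ = 2: algebraic multiplicity = 4, geometric multiplicity = 2

Determining the block sizes for each eigenvalue:
  λ = 2: with am = 4 and gm = 2, the partition is not yet determined (e.g. several partitions of 4 into 2 parts exist). Let N = A − (2)·I. Computing rank(N^1) = 2, rank(N^2) = 0; the number of blocks of size ≥ j is rank(N^{j−1}) − rank(N^j), giving [2, 2]. So we have 2 block(s) of size 2 → block sizes [2, 2]

Assembling the blocks gives a Jordan form
J =
  [2, 1, 0, 0]
  [0, 2, 0, 0]
  [0, 0, 2, 1]
  [0, 0, 0, 2]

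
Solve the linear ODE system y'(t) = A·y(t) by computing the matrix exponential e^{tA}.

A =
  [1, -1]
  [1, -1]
e^{tA} =
  [t + 1, -t]
  [t, 1 - t]

Strategy: write A = P · J · P⁻¹ where J is a Jordan canonical form, so e^{tA} = P · e^{tJ} · P⁻¹, and e^{tJ} can be computed block-by-block.

A has Jordan form
J =
  [0, 1]
  [0, 0]
(up to reordering of blocks).

Per-block formulas:
  For a 2×2 Jordan block J_2(0): exp(t · J_2(0)) = e^(0t)·(I + t·N), where N is the 2×2 nilpotent shift.

After assembling e^{tJ} and conjugating by P, we get:

e^{tA} =
  [t + 1, -t]
  [t, 1 - t]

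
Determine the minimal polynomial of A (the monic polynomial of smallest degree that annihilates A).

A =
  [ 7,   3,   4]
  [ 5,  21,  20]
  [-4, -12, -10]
x^2 - 12*x + 36

The characteristic polynomial is χ_A(x) = (x - 6)^3, so the eigenvalues are known. The minimal polynomial is
  m_A(x) = Π_λ (x − λ)^{k_λ}
where k_λ is the size of the *largest* Jordan block for λ (equivalently, the smallest k with (A − λI)^k v = 0 for every generalised eigenvector v of λ).

  λ = 6: largest Jordan block has size 2, contributing (x − 6)^2

So m_A(x) = (x - 6)^2 = x^2 - 12*x + 36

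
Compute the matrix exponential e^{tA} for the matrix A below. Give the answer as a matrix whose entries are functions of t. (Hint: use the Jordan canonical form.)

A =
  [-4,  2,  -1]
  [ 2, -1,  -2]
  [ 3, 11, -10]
e^{tA} =
  [t^2*exp(-5*t) + t*exp(-5*t) + exp(-5*t), -t^2*exp(-5*t)/2 + 2*t*exp(-5*t), -t*exp(-5*t)]
  [2*t^2*exp(-5*t) + 2*t*exp(-5*t), -t^2*exp(-5*t) + 4*t*exp(-5*t) + exp(-5*t), -2*t*exp(-5*t)]
  [5*t^2*exp(-5*t) + 3*t*exp(-5*t), -5*t^2*exp(-5*t)/2 + 11*t*exp(-5*t), -5*t*exp(-5*t) + exp(-5*t)]

Strategy: write A = P · J · P⁻¹ where J is a Jordan canonical form, so e^{tA} = P · e^{tJ} · P⁻¹, and e^{tJ} can be computed block-by-block.

A has Jordan form
J =
  [-5,  1,  0]
  [ 0, -5,  1]
  [ 0,  0, -5]
(up to reordering of blocks).

Per-block formulas:
  For a 3×3 Jordan block J_3(-5): exp(t · J_3(-5)) = e^(-5t)·(I + t·N + (t^2/2)·N^2), where N is the 3×3 nilpotent shift.

After assembling e^{tJ} and conjugating by P, we get:

e^{tA} =
  [t^2*exp(-5*t) + t*exp(-5*t) + exp(-5*t), -t^2*exp(-5*t)/2 + 2*t*exp(-5*t), -t*exp(-5*t)]
  [2*t^2*exp(-5*t) + 2*t*exp(-5*t), -t^2*exp(-5*t) + 4*t*exp(-5*t) + exp(-5*t), -2*t*exp(-5*t)]
  [5*t^2*exp(-5*t) + 3*t*exp(-5*t), -5*t^2*exp(-5*t)/2 + 11*t*exp(-5*t), -5*t*exp(-5*t) + exp(-5*t)]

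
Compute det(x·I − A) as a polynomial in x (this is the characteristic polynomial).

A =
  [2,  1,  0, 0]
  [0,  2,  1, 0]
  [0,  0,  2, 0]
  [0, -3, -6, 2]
x^4 - 8*x^3 + 24*x^2 - 32*x + 16

Expanding det(x·I − A) (e.g. by cofactor expansion or by noting that A is similar to its Jordan form J, which has the same characteristic polynomial as A) gives
  χ_A(x) = x^4 - 8*x^3 + 24*x^2 - 32*x + 16
which factors as (x - 2)^4. The eigenvalues (with algebraic multiplicities) are λ = 2 with multiplicity 4.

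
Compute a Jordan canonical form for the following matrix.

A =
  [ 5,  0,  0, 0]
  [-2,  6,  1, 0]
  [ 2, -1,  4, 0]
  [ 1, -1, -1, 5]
J_2(5) ⊕ J_2(5)

The characteristic polynomial is
  det(x·I − A) = x^4 - 20*x^3 + 150*x^2 - 500*x + 625 = (x - 5)^4

Eigenvalues and multiplicities (the geometric multiplicity of λ is n − rank(A − λI), which equals the number of Jordan blocks for λ):
  λ = 5: algebraic multiplicity = 4, geometric multiplicity = 2

Determining the block sizes for each eigenvalue:
  λ = 5: with am = 4 and gm = 2, the partition is not yet determined (e.g. several partitions of 4 into 2 parts exist). Let N = A − (5)·I. Computing rank(N^1) = 2, rank(N^2) = 0; the number of blocks of size ≥ j is rank(N^{j−1}) − rank(N^j), giving [2, 2]. So we have 2 block(s) of size 2 → block sizes [2, 2]

Assembling the blocks gives a Jordan form
J =
  [5, 1, 0, 0]
  [0, 5, 0, 0]
  [0, 0, 5, 1]
  [0, 0, 0, 5]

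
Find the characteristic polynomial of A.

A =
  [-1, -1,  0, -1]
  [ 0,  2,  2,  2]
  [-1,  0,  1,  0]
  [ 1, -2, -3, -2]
x^4

Expanding det(x·I − A) (e.g. by cofactor expansion or by noting that A is similar to its Jordan form J, which has the same characteristic polynomial as A) gives
  χ_A(x) = x^4
which factors as x^4. The eigenvalues (with algebraic multiplicities) are λ = 0 with multiplicity 4.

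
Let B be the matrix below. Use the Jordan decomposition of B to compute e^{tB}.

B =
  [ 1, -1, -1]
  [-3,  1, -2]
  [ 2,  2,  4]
e^{tB} =
  [t^2*exp(2*t) - t*exp(2*t) + exp(2*t), -t*exp(2*t), t^2*exp(2*t)/2 - t*exp(2*t)]
  [t^2*exp(2*t) - 3*t*exp(2*t), -t*exp(2*t) + exp(2*t), t^2*exp(2*t)/2 - 2*t*exp(2*t)]
  [-2*t^2*exp(2*t) + 2*t*exp(2*t), 2*t*exp(2*t), -t^2*exp(2*t) + 2*t*exp(2*t) + exp(2*t)]

Strategy: write B = P · J · P⁻¹ where J is a Jordan canonical form, so e^{tB} = P · e^{tJ} · P⁻¹, and e^{tJ} can be computed block-by-block.

B has Jordan form
J =
  [2, 1, 0]
  [0, 2, 1]
  [0, 0, 2]
(up to reordering of blocks).

Per-block formulas:
  For a 3×3 Jordan block J_3(2): exp(t · J_3(2)) = e^(2t)·(I + t·N + (t^2/2)·N^2), where N is the 3×3 nilpotent shift.

After assembling e^{tJ} and conjugating by P, we get:

e^{tB} =
  [t^2*exp(2*t) - t*exp(2*t) + exp(2*t), -t*exp(2*t), t^2*exp(2*t)/2 - t*exp(2*t)]
  [t^2*exp(2*t) - 3*t*exp(2*t), -t*exp(2*t) + exp(2*t), t^2*exp(2*t)/2 - 2*t*exp(2*t)]
  [-2*t^2*exp(2*t) + 2*t*exp(2*t), 2*t*exp(2*t), -t^2*exp(2*t) + 2*t*exp(2*t) + exp(2*t)]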